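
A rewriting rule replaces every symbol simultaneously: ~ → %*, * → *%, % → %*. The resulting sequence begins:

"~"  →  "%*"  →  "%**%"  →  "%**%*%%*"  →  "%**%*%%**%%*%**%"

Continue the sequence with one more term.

%**%*%%**%%*%**%*%%*%**%%**%*%%*

Applying the rule to each of the 16 symbols of %**%*%%**%%*%**% gives the pieces %* *% *% %* *% %* %* *% *% %* %* *% %* *% *% %*, which concatenate to the answer.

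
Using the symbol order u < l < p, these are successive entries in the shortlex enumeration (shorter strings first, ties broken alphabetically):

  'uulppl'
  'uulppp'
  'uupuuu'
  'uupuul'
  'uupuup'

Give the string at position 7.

uupull

Stepping forward 2 times from uupuup: uupuup → uupulu, then the target.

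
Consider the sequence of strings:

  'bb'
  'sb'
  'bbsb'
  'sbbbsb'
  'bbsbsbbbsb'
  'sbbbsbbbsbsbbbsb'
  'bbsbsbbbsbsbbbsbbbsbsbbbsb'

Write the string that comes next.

From term 3 onward, concatenate the second-to-last term with the last: bb·sb = bbsb, sb·bbsb = sbbbsb, …
So term 8 is sbbbsbbbsbsbbbsb·bbsbsbbbsbsbbbsbbbsbsbbbsb.

sbbbsbbbsbsbbbsbbbsbsbbbsbsbbbsbbbsbsbbbsb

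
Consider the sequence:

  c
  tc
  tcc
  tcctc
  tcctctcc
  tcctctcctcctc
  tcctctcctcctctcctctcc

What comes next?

Each term (from the third on) is the previous term followed by the one before it: term 3 = tc·c = tcc.
Continuing: tcctctcctcctctcctctcc · tcctctcctcctc gives term 8.

tcctctcctcctctcctctcctcctctcctcctc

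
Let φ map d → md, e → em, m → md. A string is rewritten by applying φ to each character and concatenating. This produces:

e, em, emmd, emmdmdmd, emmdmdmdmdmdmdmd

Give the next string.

Rewriting the 16 symbols of emmdmdmdmdmdmdmd one by one yields em md md md md md md md md md md md md md md md; concatenated:

emmdmdmdmdmdmdmdmdmdmdmdmdmdmdmd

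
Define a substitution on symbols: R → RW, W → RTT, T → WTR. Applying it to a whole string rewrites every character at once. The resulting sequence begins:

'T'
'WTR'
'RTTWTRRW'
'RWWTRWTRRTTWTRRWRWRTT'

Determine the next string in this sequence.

Applying the rule to each of the 21 symbols of RWWTRWTRRTTWTRRWRWRTT gives the pieces RW RTT RTT WTR RW RTT WTR RW RW WTR WTR RTT WTR RW RW RTT RW RTT RW WTR WTR, which concatenate to the answer.

RWRTTRTTWTRRWRTTWTRRWRWWTRWTRRTTWTRRWRWRTTRWRTTRWWTRWTR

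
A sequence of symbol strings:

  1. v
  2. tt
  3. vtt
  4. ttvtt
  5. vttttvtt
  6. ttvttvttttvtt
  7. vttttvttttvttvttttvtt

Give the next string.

Each term (from the third on) is the two preceding terms concatenated in order: term 3 = v·tt = vtt.
Continuing: ttvttvttttvtt · vttttvttttvttvttttvtt gives term 8.

ttvttvttttvttvttttvttttvttvttttvtt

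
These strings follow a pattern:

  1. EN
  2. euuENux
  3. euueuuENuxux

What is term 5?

euueuueuueuuENuxuxuxux

s(k+1) = euu·s(k)·ux, so each term gains euu as a prefix and ux as a suffix.
From euueuuENuxux, 2 further steps: euueuuENuxux → euueuueuuENuxuxux → (answer).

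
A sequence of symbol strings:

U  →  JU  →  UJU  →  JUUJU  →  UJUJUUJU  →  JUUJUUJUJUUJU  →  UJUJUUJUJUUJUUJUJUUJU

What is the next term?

This is a Fibonacci-style word recurrence s(k) = s(k−2)·s(k−1): e.g. U·JU = UJU.
Continuing: JUUJUUJUJUUJU · UJUJUUJUJUUJUUJUJUUJU gives term 8.

JUUJUUJUJUUJUUJUJUUJUJUUJUUJUJUUJU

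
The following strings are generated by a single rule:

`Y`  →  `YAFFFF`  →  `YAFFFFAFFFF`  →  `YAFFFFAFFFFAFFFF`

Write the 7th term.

YAFFFFAFFFFAFFFFAFFFFAFFFFAFFFF

Each term is the previous one with AFFFF appended.
From YAFFFFAFFFFAFFFF, 3 further steps: YAFFFFAFFFFAFFFF → YAFFFFAFFFFAFFFFAFFFF → YAFFFFAFFFFAFFFFAFFFFAFFFF → (answer).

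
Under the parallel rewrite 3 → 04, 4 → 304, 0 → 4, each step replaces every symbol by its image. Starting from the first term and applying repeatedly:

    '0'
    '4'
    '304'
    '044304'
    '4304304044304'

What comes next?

Applying the rule to each of the 13 symbols of 4304304044304 gives the pieces 304 04 4 304 04 4 304 4 304 304 04 4 304, which concatenate to the answer.

3040443040443044304304044304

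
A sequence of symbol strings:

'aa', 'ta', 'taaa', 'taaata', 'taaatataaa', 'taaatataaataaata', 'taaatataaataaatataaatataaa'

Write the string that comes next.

Each term (from the third on) is the previous term followed by the one before it: term 3 = ta·aa = taaa.
The next term joins taaatataaataaatataaatataaa and taaatataaataaata.

taaatataaataaatataaatataaataaatataaataaata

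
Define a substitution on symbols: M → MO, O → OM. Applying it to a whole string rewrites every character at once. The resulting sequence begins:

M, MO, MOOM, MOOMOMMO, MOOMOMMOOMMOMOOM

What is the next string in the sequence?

Applying the rule to each of the 16 symbols of MOOMOMMOOMMOMOOM gives the pieces MO OM OM MO OM MO MO OM OM MO MO OM MO OM OM MO, which concatenate to the answer.

MOOMOMMOOMMOMOOMOMMOMOOMMOOMOMMO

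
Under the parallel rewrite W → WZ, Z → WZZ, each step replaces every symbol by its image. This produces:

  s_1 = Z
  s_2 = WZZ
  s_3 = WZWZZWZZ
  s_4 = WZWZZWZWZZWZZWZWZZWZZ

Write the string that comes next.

WZWZZWZWZZWZZWZWZZWZWZZWZZWZWZZWZZWZWZZWZWZZWZZWZWZZWZZ

Replace each of the 21 characters of WZWZZWZWZZWZZWZWZZWZZ in place — WZ WZZ WZ WZZ WZZ WZ WZZ WZ WZZ WZZ WZ WZZ WZZ WZ WZZ WZ WZZ WZZ WZ WZZ WZZ — and concatenate.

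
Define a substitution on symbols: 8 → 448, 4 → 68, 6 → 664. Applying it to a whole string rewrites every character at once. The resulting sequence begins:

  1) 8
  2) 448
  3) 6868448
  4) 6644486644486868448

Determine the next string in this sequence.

Rewriting the 19 symbols of 6644486644486868448 one by one yields 664 664 68 68 68 448 664 664 68 68 68 448 664 448 664 448 68 68 448; concatenated:

6646646868684486646646868684486644486644486868448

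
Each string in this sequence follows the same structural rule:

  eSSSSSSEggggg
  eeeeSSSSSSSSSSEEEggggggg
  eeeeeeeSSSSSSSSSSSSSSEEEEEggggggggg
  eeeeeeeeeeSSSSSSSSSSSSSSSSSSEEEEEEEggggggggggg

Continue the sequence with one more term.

Each string has the form e^{3n-2} S^{4n+2} E^{2n-1} g^{2n+3} (n = 1, 2, …).
Setting n = 5 gives 13, 22, 9, 13 characters in each block.

eeeeeeeeeeeeeSSSSSSSSSSSSSSSSSSSSSSEEEEEEEEEggggggggggggg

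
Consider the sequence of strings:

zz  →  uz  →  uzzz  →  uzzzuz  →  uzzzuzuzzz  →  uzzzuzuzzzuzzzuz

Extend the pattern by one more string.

uzzzuzuzzzuzzzuzuzzzuzuzzz

Each term (from the third on) is the previous term followed by the one before it: term 3 = uz·zz = uzzz.
Continuing: uzzzuzuzzzuzzzuz · uzzzuzuzzz gives term 7.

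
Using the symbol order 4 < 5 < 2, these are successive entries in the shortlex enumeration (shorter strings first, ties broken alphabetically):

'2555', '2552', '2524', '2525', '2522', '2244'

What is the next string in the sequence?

The successor of 2244 increments the rightmost position that isn't already 2 and resets every position after it to 4.

2245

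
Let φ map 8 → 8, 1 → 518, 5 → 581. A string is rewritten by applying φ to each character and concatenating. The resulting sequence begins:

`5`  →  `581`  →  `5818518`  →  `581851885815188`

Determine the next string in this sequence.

5818518858151888581851858151888

φ(581851885815188) expands symbol-by-symbol to 581 8 518 8 581 518 8 8 581 8 518 581 518 8 8; joining the 15 pieces gives the next term.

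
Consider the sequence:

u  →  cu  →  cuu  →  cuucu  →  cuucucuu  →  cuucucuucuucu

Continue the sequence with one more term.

Each term (from the third on) is the previous term followed by the one before it: term 3 = cu·u = cuu.
Continuing: cuucucuucuucu · cuucucuu gives term 7.

cuucucuucuucucuucucuu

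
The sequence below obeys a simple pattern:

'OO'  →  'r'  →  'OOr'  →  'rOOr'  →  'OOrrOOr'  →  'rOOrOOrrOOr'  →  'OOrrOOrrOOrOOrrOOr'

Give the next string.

This is a Fibonacci-style word recurrence s(k) = s(k−2)·s(k−1): e.g. OO·r = OOr.
So term 8 is rOOrOOrrOOr·OOrrOOrrOOrOOrrOOr.

rOOrOOrrOOrOOrrOOrrOOrOOrrOOr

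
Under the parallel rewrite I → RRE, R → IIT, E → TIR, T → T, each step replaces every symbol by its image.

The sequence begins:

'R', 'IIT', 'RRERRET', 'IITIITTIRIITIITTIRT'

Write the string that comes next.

Replace each of the 19 characters of IITIITTIRIITIITTIRT in place — RRE RRE T RRE RRE T T RRE IIT RRE RRE T RRE RRE T T RRE IIT T — and concatenate.

RRERRETRRERRETTRREIITRRERRETRRERRETTRREIITT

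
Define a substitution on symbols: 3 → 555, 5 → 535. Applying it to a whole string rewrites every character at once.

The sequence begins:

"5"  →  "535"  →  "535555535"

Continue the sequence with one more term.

Expanding 535555535: 5→535, 3→555, 5→535, 5→535, 5→535, 5→535, 5→535, 3→555, 5→535. Concatenated: 535 555 535 535 535 535 535 555 535.

535555535535535535535555535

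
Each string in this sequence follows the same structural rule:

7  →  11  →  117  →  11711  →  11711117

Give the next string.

This is a Fibonacci-style word recurrence s(k) = s(k−1)·s(k−2): e.g. 11·7 = 117.
So term 6 is 11711117·11711.

1171111711711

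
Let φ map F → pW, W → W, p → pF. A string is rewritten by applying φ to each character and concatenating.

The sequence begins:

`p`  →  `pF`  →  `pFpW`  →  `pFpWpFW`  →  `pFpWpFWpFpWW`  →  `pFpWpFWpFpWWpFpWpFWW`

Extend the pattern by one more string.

pFpWpFWpFpWWpFpWpFWWpFpWpFWpFpWWW

Replace each of the 20 characters of pFpWpFWpFpWWpFpWpFWW in place — pF pW pF W pF pW W pF pW pF W W pF pW pF W pF pW W W — and concatenate.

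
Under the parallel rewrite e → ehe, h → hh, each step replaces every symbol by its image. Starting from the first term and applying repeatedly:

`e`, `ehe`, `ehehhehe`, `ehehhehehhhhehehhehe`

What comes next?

φ(ehehhehehhhhehehhehe) expands symbol-by-symbol to ehe hh ehe hh hh ehe hh ehe hh hh hh hh ehe hh ehe hh hh ehe hh ehe; joining the 20 pieces gives the next term.

ehehhehehhhhehehhehehhhhhhhhehehhehehhhhehehhehe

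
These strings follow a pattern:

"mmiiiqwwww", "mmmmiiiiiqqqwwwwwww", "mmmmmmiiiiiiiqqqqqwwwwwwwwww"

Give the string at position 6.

Term n consists of 2n m's, followed by 2n+1 i's, followed by 2n-1 q's, followed by 3n+1 w's (n = 1, 2, …).
Setting n = 6 gives 12, 13, 11, 19 characters in each block.

mmmmmmmmmmmmiiiiiiiiiiiiiqqqqqqqqqqqwwwwwwwwwwwwwwwwwww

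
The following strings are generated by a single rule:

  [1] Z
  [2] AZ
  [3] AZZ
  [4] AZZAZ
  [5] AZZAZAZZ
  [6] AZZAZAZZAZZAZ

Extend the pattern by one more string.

AZZAZAZZAZZAZAZZAZAZZ

From term 3 onward, concatenate the last term with the second-to-last: AZ·Z = AZZ, AZZ·AZ = AZZAZ, …
So term 7 is AZZAZAZZAZZAZ·AZZAZAZZ.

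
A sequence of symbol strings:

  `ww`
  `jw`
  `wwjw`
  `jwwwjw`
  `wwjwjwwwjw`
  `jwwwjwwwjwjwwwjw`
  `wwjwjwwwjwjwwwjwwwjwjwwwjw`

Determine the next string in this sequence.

jwwwjwwwjwjwwwjwwwjwjwwwjwjwwwjwwwjwjwwwjw

This is a Fibonacci-style word recurrence s(k) = s(k−2)·s(k−1): e.g. ww·jw = wwjw.
So term 8 is jwwwjwwwjwjwwwjw·wwjwjwwwjwjwwwjwwwjwjwwwjw.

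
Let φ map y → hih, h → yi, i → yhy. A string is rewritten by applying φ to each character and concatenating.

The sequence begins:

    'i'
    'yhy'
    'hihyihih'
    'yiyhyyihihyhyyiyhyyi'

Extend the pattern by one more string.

φ(yiyhyyihihyhyyiyhyyi) expands symbol-by-symbol to hih yhy hih yi hih hih yhy yi yhy yi hih yi hih hih yhy hih yi hih hih yhy; joining the 20 pieces gives the next term.

hihyhyhihyihihhihyhyyiyhyyihihyihihhihyhyhihyihihhihyhy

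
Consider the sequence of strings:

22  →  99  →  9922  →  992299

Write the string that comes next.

9922999922

Each term (from the third on) is the previous term followed by the one before it: term 3 = 99·22 = 9922.
So term 5 is 992299·9922.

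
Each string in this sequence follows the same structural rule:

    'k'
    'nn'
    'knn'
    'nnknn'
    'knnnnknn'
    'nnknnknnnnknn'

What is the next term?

knnnnknnnnknnknnnnknn

From term 3 onward, concatenate the second-to-last term with the last: k·nn = knn, nn·knn = nnknn, …
So term 7 is knnnnknn·nnknnknnnnknn.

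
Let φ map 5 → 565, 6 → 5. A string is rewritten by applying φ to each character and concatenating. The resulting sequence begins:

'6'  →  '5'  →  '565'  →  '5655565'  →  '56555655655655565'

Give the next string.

Replace each of the 17 characters of 56555655655655565 in place — 565 5 565 565 565 5 565 565 5 565 565 5 565 565 565 5 565 — and concatenate.

56555655655655565565556556555655655655565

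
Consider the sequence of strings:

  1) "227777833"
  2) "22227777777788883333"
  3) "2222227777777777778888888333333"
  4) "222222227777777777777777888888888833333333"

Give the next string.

The n-th term is 2n 2's then 4n 7's then 3n-2 8's then 2n 3's (n = 1, 2, …).
For the next term, n = 5, so the run lengths are 10, 20, 13, 10.

22222222227777777777777777777788888888888883333333333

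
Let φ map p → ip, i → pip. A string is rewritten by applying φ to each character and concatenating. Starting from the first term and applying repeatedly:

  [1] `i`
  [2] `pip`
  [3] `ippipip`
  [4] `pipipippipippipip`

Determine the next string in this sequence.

ippipippipippipipippipippipipippipippipip

Applying the rule to each of the 17 symbols of pipipippipippipip gives the pieces ip pip ip pip ip pip ip ip pip ip pip ip ip pip ip pip ip, which concatenate to the answer.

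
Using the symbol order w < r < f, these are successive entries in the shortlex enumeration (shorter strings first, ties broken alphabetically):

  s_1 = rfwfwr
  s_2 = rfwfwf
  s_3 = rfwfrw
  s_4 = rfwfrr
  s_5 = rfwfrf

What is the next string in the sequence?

rfwffw

The successor of rfwfrf increments the rightmost position that isn't already f and resets every position after it to w.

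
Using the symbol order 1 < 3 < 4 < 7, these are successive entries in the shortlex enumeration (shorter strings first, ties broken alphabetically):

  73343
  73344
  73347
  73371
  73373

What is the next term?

73374

The successor of 73373 increments the rightmost position that isn't already 7 and resets every position after it to 1.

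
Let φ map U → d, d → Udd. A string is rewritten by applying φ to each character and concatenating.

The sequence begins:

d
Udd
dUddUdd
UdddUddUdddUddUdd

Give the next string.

φ(UdddUddUdddUddUdd) expands symbol-by-symbol to d Udd Udd Udd d Udd Udd d Udd Udd Udd d Udd Udd d Udd Udd; joining the 17 pieces gives the next term.

dUddUddUdddUddUdddUddUddUdddUddUdddUddUdd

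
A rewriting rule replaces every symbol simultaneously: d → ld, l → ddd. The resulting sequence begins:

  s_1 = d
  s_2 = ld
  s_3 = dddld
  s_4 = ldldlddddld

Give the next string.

Rewriting each symbol of ldldlddddld: l→ddd, d→ld, l→ddd, d→ld, l→ddd, d→ld, d→ld, d→ld, d→ld, l→ddd, d→ld, which concatenates to ddd ld ddd ld ddd ld ld ld ld ddd ld.

dddlddddlddddldldldlddddld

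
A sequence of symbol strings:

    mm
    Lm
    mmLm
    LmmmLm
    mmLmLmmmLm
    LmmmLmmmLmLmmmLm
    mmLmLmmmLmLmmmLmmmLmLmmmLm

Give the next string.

LmmmLmmmLmLmmmLmmmLmLmmmLmLmmmLmmmLmLmmmLm

This is a Fibonacci-style word recurrence s(k) = s(k−2)·s(k−1): e.g. mm·Lm = mmLm.
So term 8 is LmmmLmmmLmLmmmLm·mmLmLmmmLmLmmmLmmmLmLmmmLm.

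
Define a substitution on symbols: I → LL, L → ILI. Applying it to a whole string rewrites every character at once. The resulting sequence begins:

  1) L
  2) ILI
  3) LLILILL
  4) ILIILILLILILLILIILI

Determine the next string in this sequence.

Replace each of the 19 characters of ILIILILLILILLILIILI in place — LL ILI LL LL ILI LL ILI ILI LL ILI LL ILI ILI LL ILI LL LL ILI LL — and concatenate.

LLILILLLLILILLILIILILLILILLILIILILLILILLLLILILL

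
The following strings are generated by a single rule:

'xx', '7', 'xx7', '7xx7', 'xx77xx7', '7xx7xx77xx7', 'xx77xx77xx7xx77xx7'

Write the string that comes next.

7xx7xx77xx7xx77xx77xx7xx77xx7

This is a Fibonacci-style word recurrence s(k) = s(k−2)·s(k−1): e.g. xx·7 = xx7.
Continuing: 7xx7xx77xx7 · xx77xx77xx7xx77xx7 gives term 8.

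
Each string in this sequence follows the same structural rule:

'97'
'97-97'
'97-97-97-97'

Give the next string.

Each string is two copies of the previous one joined by '-'.
So the next term is two copies of 97-97-97-97 with '-' between the halves.

97-97-97-97-97-97-97-97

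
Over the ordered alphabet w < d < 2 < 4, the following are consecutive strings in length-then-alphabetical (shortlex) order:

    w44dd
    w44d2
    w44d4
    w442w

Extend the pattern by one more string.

Treat w442w as a base-4 numeral over the given alphabet and add one, carrying through any trailing 4's.

w442d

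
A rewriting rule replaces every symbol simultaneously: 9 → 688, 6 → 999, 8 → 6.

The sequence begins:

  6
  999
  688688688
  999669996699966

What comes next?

688688688999999688688688999999688688688999999

Replace each of the 15 characters of 999669996699966 in place — 688 688 688 999 999 688 688 688 999 999 688 688 688 999 999 — and concatenate.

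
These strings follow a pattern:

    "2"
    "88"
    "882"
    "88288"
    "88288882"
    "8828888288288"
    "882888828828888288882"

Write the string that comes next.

This is a Fibonacci-style word recurrence s(k) = s(k−1)·s(k−2): e.g. 88·2 = 882.
The next term joins 882888828828888288882 and 8828888288288.

8828888288288882888828828888288288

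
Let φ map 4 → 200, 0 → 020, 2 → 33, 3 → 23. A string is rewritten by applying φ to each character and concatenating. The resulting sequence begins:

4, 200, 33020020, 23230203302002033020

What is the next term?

Applying the rule to each of the 20 symbols of 23230203302002033020 gives the pieces 33 23 33 23 020 33 020 23 23 020 33 020 020 33 020 23 23 020 33 020, which concatenate to the answer.

332333230203302023230203302002033020232302033020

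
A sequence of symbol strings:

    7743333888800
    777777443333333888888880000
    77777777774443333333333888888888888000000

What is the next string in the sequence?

Each string has the form 7^{4n-2} 4^{n} 3^{3n+1} 8^{4n} 0^{2n} (n = 1, 2, …).
For the next term, n = 4, so the run lengths are 14, 4, 13, 16, 8.

7777777777777744443333333333333888888888888888800000000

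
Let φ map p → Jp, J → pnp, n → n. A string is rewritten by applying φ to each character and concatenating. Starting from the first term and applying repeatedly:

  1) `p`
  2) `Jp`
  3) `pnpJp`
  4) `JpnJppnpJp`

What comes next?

Expanding JpnJppnpJp: J→pnp, p→Jp, n→n, J→pnp, p→Jp, p→Jp, n→n, p→Jp, J→pnp, p→Jp. Concatenated: pnp Jp n pnp Jp Jp n Jp pnp Jp.

pnpJpnpnpJpJpnJppnpJp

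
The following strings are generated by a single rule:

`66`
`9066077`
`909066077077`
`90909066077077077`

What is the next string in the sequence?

Each term wraps the previous one in 90 on the left and 077 on the right.
One more step from 90909066077077077 gives the answer.

9090909066077077077077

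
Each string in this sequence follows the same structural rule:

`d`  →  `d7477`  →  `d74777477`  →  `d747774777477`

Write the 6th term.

d74777477747774777477

Every step adds 7477 to the end: s(k+1) = s(k)·7477.
From d747774777477, 2 further steps: d747774777477 → d7477747774777477 → (answer).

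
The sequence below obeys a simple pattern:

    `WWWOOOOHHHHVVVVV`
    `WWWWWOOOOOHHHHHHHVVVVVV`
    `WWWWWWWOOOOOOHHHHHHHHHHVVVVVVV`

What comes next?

WWWWWWWWWOOOOOOOHHHHHHHHHHHHHVVVVVVVV

Term n consists of 2n-1 W's, followed by n+2 O's, followed by 3n-2 H's, followed by n+3 V's, where the shown terms are n = 2, 3, 4.
For the next term, n = 5, so the run lengths are 9, 7, 13, 8.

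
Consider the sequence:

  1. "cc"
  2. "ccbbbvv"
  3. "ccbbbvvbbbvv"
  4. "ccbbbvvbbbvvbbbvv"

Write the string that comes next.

ccbbbvvbbbvvbbbvvbbbvv

Each term is the previous one with bbbvv appended.
So the next term is ccbbbvvbbbvvbbbvv·bbbvv.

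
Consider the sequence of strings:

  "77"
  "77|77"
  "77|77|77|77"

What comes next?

77|77|77|77|77|77|77|77

Every step duplicates the string with '|' between the halves.
So the next term is two copies of 77|77|77|77 with '|' between the halves.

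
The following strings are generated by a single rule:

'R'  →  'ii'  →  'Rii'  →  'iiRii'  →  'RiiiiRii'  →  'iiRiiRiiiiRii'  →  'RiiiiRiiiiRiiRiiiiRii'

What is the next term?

iiRiiRiiiiRiiRiiiiRiiiiRiiRiiiiRii

From term 3 onward, concatenate the second-to-last term with the last: R·ii = Rii, ii·Rii = iiRii, …
The next term joins iiRiiRiiiiRii and RiiiiRiiiiRiiRiiiiRii.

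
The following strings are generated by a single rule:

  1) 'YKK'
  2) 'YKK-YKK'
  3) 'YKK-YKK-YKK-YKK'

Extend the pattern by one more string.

YKK-YKK-YKK-YKK-YKK-YKK-YKK-YKK

Every step duplicates the string with '-' between the halves.
One more doubling of YKK-YKK-YKK-YKK gives the answer.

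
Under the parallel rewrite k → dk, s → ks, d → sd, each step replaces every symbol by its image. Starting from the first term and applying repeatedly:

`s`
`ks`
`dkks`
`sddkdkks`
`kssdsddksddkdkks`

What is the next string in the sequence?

dkkskssdkssdsddkkssdsddksddkdkks

φ(kssdsddksddkdkks) expands symbol-by-symbol to dk ks ks sd ks sd sd dk ks sd sd dk sd dk dk ks; joining the 16 pieces gives the next term.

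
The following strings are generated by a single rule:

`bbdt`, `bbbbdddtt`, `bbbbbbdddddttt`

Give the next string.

Term n consists of 2n b's, followed by 2n-1 d's, followed by n t's (n = 1, 2, …).
Setting n = 4 gives 8, 7, 4 characters in each block.

bbbbbbbbdddddddtttt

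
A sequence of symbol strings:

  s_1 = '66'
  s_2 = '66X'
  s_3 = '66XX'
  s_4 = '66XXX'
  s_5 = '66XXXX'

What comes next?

The strings grow by a fixed suffix X each time.
So the next term is 66XXXX·X.

66XXXXX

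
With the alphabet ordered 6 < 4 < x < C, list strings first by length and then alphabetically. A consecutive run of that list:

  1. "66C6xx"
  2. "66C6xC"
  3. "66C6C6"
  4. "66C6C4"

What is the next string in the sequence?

66C6Cx

Treat 66C6C4 as a base-4 numeral over the given alphabet and add one, carrying through any trailing C's.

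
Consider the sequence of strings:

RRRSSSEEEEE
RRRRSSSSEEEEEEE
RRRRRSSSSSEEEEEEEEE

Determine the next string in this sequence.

RRRRRRSSSSSSEEEEEEEEEEE

Reading off run lengths: R runs 3, 4, 5; S runs 3, 4, 5; E runs 5, 7, 9 — each is linear in n, where the shown terms are n = 2, 3, 4.
At n = 5 the blocks have lengths 6, 6, 11.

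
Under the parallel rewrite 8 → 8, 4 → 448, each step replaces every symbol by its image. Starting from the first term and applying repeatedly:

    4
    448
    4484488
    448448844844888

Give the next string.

4484488448448884484488448448888

Applying the rule to each of the 15 symbols of 448448844844888 gives the pieces 448 448 8 448 448 8 8 448 448 8 448 448 8 8 8, which concatenate to the answer.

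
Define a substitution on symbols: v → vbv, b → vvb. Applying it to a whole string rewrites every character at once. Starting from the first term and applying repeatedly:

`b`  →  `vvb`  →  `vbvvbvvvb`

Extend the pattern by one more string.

vbvvvbvbvvbvvvbvbvvbvvbvvvb

Expanding vbvvbvvvb: v→vbv, b→vvb, v→vbv, v→vbv, b→vvb, v→vbv, v→vbv, v→vbv, b→vvb. Concatenated: vbv vvb vbv vbv vvb vbv vbv vbv vvb.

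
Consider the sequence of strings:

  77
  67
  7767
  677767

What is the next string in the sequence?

7767677767

From term 3 onward, concatenate the second-to-last term with the last: 77·67 = 7767, 67·7767 = 677767, …
The next term joins 7767 and 677767.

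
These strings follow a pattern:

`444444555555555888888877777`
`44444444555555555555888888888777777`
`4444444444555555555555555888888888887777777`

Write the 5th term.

44444444444444555555555555555555555888888888888888777777777

Reading off run lengths: 4 runs 6, 8, 10; 5 runs 9, 12, 15; 8 runs 7, 9, 11; 7 runs 5, 6, 7 — each is linear in n, where the shown terms are n = 2, 3, 4.
At n = 6 the blocks have lengths 14, 21, 15, 9.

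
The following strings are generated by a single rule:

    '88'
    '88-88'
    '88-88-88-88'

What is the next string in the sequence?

88-88-88-88-88-88-88-88

Each string is two copies of the previous one joined by '-'.
So the next term is two copies of 88-88-88-88 with '-' between the halves.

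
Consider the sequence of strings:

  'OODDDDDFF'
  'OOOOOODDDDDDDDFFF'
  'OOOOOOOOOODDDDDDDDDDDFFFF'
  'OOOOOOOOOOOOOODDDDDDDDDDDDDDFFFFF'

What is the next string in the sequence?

OOOOOOOOOOOOOOOOOODDDDDDDDDDDDDDDDDFFFFFF

Each string has the form O^{4n-2} D^{3n+2} F^{n+1} (n = 1, 2, …).
At n = 5 the blocks have lengths 18, 17, 6.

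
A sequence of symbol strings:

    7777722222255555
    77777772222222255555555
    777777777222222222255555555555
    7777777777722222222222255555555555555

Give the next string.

77777777777772222222222222255555555555555555

Reading off run lengths: 7 runs 5, 7, 9, 11; 2 runs 6, 8, 10, 12; 5 runs 5, 8, 11, 14 — each is linear in n, where the shown terms are n = 2, 3, 4, 5.
At n = 6 the blocks have lengths 13, 14, 17.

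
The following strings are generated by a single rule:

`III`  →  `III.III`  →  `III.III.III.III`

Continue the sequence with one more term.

Each string is two copies of the previous one joined by '.'.
Doubling III.III.III.III with '.' between the halves:

III.III.III.III.III.III.III.III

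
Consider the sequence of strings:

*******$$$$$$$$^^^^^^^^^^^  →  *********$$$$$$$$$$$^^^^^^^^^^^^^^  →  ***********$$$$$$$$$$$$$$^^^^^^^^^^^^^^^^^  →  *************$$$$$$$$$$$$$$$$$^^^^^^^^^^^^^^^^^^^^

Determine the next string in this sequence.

The n-th term is 2n+1 *'s then 3n-1 $'s then 3n+2 ^'s, where the shown terms are n = 3, 4, 5, 6.
Setting n = 7 gives 15, 20, 23 characters in each block.

***************$$$$$$$$$$$$$$$$$$$$^^^^^^^^^^^^^^^^^^^^^^^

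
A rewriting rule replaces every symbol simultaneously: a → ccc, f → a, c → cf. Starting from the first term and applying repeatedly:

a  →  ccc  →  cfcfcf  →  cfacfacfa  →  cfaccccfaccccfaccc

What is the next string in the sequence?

Applying the rule to each of the 18 symbols of cfaccccfaccccfaccc gives the pieces cf a ccc cf cf cf cf a ccc cf cf cf cf a ccc cf cf cf, which concatenate to the answer.

cfaccccfcfcfcfaccccfcfcfcfaccccfcfcf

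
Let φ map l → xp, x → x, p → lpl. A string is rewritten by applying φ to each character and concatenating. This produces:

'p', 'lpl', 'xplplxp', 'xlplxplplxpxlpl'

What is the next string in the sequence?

Replace each of the 15 characters of xlplxplplxpxlpl in place — x xp lpl xp x lpl xp lpl xp x lpl x xp lpl xp — and concatenate.

xxplplxpxlplxplplxpxlplxxplplxp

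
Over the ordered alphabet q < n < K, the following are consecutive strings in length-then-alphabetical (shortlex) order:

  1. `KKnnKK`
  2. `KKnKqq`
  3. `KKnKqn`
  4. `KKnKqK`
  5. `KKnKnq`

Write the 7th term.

KKnKnK

Stepping forward 2 times from KKnKnq: KKnKnq → KKnKnn, then the target.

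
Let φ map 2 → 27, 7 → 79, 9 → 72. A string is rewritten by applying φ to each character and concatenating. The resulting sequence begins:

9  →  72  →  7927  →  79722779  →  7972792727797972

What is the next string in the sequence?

79727927797227792779797279727927

φ(7972792727797972) expands symbol-by-symbol to 79 72 79 27 79 72 27 79 27 79 79 72 79 72 79 27; joining the 16 pieces gives the next term.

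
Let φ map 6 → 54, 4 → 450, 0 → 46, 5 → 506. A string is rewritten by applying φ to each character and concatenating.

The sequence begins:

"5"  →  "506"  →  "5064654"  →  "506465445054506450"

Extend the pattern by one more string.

Rewriting the 18 symbols of 506465445054506450 one by one yields 506 46 54 450 54 506 450 450 506 46 506 450 506 46 54 450 506 46; concatenated:

50646544505450645045050646506450506465445050646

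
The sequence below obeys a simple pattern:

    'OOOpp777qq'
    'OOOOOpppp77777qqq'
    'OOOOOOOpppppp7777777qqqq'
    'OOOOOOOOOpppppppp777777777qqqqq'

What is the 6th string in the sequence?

Term n consists of 2n+1 O's, followed by 2n p's, followed by 2n+1 7's, followed by n+1 q's (n = 1, 2, …).
Setting n = 6 gives 13, 12, 13, 7 characters in each block.

OOOOOOOOOOOOOpppppppppppp7777777777777qqqqqqq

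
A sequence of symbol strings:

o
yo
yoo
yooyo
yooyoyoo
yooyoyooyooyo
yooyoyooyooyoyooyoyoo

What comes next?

Each term (from the third on) is the previous term followed by the one before it: term 3 = yo·o = yoo.
Continuing: yooyoyooyooyoyooyoyoo · yooyoyooyooyo gives term 8.

yooyoyooyooyoyooyoyooyooyoyooyooyo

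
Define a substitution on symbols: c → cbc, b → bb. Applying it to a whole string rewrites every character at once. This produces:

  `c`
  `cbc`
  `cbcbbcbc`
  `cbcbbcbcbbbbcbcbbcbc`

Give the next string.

cbcbbcbcbbbbcbcbbcbcbbbbbbbbcbcbbcbcbbbbcbcbbcbc

Replace each of the 20 characters of cbcbbcbcbbbbcbcbbcbc in place — cbc bb cbc bb bb cbc bb cbc bb bb bb bb cbc bb cbc bb bb cbc bb cbc — and concatenate.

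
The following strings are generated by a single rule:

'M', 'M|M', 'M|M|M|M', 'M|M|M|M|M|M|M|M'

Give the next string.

M|M|M|M|M|M|M|M|M|M|M|M|M|M|M|M

s(k+1) = s(k)·|·s(k) — each term doubles the last with '|' between the halves.
One more doubling of M|M|M|M|M|M|M|M gives the answer.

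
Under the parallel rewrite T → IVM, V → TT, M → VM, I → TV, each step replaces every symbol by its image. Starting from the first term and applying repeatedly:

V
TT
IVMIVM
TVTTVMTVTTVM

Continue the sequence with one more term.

Apply φ to TVTTVMTVTTVM symbol by symbol: T→IVM, V→TT, T→IVM, T→IVM, V→TT, M→VM, T→IVM, V→TT, T→IVM, T→IVM, V→TT, M→VM; joined: IVM TT IVM IVM TT VM IVM TT IVM IVM TT VM.

IVMTTIVMIVMTTVMIVMTTIVMIVMTTVM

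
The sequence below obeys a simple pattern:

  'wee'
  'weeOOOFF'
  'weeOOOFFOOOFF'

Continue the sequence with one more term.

Each term is the previous one with OOOFF appended.
Applying this once more to weeOOOFFOOOFF:

weeOOOFFOOOFFOOOFF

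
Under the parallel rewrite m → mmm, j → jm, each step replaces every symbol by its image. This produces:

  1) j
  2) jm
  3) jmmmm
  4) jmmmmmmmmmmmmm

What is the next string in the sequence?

Rewriting the 14 symbols of jmmmmmmmmmmmmm one by one yields jm mmm mmm mmm mmm mmm mmm mmm mmm mmm mmm mmm mmm mmm; concatenated:

jmmmmmmmmmmmmmmmmmmmmmmmmmmmmmmmmmmmmmmmm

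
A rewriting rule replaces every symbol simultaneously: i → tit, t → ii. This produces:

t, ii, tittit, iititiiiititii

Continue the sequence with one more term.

Applying the rule to each of the 14 symbols of iititiiiititii gives the pieces tit tit ii tit ii tit tit tit tit ii tit ii tit tit, which concatenate to the answer.

tittitiititiitittittittitiititiitittit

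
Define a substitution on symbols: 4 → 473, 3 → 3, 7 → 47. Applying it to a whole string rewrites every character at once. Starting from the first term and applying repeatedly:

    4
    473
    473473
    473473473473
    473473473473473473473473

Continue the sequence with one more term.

Replace each of the 24 characters of 473473473473473473473473 in place — 473 47 3 473 47 3 473 47 3 473 47 3 473 47 3 473 47 3 473 47 3 473 47 3 — and concatenate.

473473473473473473473473473473473473473473473473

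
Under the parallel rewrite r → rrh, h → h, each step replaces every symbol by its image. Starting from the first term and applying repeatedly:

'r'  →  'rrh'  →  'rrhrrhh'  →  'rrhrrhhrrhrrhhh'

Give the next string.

rrhrrhhrrhrrhhhrrhrrhhrrhrrhhhh

φ(rrhrrhhrrhrrhhh) expands symbol-by-symbol to rrh rrh h rrh rrh h h rrh rrh h rrh rrh h h h; joining the 15 pieces gives the next term.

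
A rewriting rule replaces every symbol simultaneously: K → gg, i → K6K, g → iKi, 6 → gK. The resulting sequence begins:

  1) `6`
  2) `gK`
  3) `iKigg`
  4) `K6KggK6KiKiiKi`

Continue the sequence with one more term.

gggKggiKiiKigggKggK6KggK6KK6KggK6K

Replace each of the 14 characters of K6KggK6KiKiiKi in place — gg gK gg iKi iKi gg gK gg K6K gg K6K K6K gg K6K — and concatenate.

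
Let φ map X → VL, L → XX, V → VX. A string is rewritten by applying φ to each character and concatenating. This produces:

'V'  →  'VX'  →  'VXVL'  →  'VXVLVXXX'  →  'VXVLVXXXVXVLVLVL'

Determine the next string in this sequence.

Applying the rule to each of the 16 symbols of VXVLVXXXVXVLVLVL gives the pieces VX VL VX XX VX VL VL VL VX VL VX XX VX XX VX XX, which concatenate to the answer.

VXVLVXXXVXVLVLVLVXVLVXXXVXXXVXXX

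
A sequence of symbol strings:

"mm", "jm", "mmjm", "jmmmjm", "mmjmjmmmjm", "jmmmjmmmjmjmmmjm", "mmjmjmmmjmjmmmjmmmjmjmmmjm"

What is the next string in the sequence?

Each term (from the third on) is the two preceding terms concatenated in order: term 3 = mm·jm = mmjm.
Continuing: jmmmjmmmjmjmmmjm · mmjmjmmmjmjmmmjmmmjmjmmmjm gives term 8.

jmmmjmmmjmjmmmjmmmjmjmmmjmjmmmjmmmjmjmmmjm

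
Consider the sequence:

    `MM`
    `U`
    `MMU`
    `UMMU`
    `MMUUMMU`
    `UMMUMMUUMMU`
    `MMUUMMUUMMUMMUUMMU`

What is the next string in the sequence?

UMMUMMUUMMUMMUUMMUUMMUMMUUMMU

This is a Fibonacci-style word recurrence s(k) = s(k−2)·s(k−1): e.g. MM·U = MMU.
The next term joins UMMUMMUUMMU and MMUUMMUUMMUMMUUMMU.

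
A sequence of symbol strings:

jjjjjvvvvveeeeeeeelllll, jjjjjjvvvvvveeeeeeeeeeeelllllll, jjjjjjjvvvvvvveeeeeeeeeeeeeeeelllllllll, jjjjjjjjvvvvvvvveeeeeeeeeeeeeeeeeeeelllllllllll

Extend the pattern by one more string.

The n-th term is n+3 j's then n+3 v's then 4n e's then 2n+1 l's, where the shown terms are n = 2, 3, 4, 5.
For the next term, n = 6, so the run lengths are 9, 9, 24, 13.

jjjjjjjjjvvvvvvvvveeeeeeeeeeeeeeeeeeeeeeeelllllllllllll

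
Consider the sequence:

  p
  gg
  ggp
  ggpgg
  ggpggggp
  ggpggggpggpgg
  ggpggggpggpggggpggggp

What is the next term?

Each term (from the third on) is the previous term followed by the one before it: term 3 = gg·p = ggp.
Continuing: ggpggggpggpggggpggggp · ggpggggpggpgg gives term 8.

ggpggggpggpggggpggggpggpggggpggpgg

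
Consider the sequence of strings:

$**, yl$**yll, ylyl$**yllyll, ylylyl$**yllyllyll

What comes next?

Every step adds yl to the front and yll to the end of the previous string.
So the next term is yl·ylylyl$**yllyllyll·yll.

ylylylyl$**yllyllyllyll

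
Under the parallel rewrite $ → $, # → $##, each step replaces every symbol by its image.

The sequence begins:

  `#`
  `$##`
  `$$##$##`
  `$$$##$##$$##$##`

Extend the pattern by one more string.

Applying the rule to each of the 15 symbols of $$$##$##$$##$## gives the pieces $ $ $ $## $## $ $## $## $ $ $## $## $ $## $##, which concatenate to the answer.

$$$$##$##$$##$##$$$##$##$$##$##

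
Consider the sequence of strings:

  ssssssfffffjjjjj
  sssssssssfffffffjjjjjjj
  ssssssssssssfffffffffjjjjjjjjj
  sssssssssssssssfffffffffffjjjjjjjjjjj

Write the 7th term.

ssssssssssssssssssssssssfffffffffffffffffjjjjjjjjjjjjjjjjj

Each string has the form s^{3n+3} f^{2n+3} j^{2n+3} (n = 1, 2, …).
For term 7, n = 7, so the run lengths are 24, 17, 17.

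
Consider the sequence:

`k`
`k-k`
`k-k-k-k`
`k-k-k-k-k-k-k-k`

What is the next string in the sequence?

k-k-k-k-k-k-k-k-k-k-k-k-k-k-k-k

s(k+1) = s(k)·-·s(k) — each term doubles the last with '-' between the halves.
So the next term is two copies of k-k-k-k-k-k-k-k with '-' between the halves.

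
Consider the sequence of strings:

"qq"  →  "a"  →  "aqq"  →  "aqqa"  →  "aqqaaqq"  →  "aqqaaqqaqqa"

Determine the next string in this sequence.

From term 3 onward, concatenate the last term with the second-to-last: a·qq = aqq, aqq·a = aqqa, …
Continuing: aqqaaqqaqqa · aqqaaqq gives term 7.

aqqaaqqaqqaaqqaaqq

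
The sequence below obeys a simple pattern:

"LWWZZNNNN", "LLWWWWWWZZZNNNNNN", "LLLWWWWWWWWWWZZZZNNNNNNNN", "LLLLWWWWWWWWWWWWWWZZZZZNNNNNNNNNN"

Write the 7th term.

Reading off run lengths: L runs 1, 2, 3, 4; W runs 2, 6, 10, 14; Z runs 2, 3, 4, 5; N runs 4, 6, 8, 10 — each is linear in n (n = 1, 2, …).
At n = 7 the blocks have lengths 7, 26, 8, 16.

LLLLLLLWWWWWWWWWWWWWWWWWWWWWWWWWWZZZZZZZZNNNNNNNNNNNNNNNN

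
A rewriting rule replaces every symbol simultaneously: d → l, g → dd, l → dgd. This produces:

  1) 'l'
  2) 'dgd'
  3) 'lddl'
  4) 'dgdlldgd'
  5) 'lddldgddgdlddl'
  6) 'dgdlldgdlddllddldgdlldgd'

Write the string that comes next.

φ(dgdlldgdlddllddldgdlldgd) expands symbol-by-symbol to l dd l dgd dgd l dd l dgd l l dgd dgd l l dgd l dd l dgd dgd l dd l; joining the 24 pieces gives the next term.

lddldgddgdlddldgdlldgddgdlldgdlddldgddgdlddl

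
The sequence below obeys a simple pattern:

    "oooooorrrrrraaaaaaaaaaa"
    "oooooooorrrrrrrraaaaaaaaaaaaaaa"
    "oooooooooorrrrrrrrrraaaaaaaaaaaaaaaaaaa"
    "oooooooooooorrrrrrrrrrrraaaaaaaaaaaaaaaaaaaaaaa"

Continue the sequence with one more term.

oooooooooooooorrrrrrrrrrrrrraaaaaaaaaaaaaaaaaaaaaaaaaaa

Reading off run lengths: o runs 6, 8, 10, 12; r runs 6, 8, 10, 12; a runs 11, 15, 19, 23 — each is linear in n, where the shown terms are n = 3, 4, 5, 6.
At n = 7 the blocks have lengths 14, 14, 27.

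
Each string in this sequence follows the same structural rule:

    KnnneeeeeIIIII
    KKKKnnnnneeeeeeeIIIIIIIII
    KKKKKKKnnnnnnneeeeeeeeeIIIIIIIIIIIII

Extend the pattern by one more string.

Term n consists of 3n-2 K's, followed by 2n+1 n's, followed by 2n+3 e's, followed by 4n+1 I's (n = 1, 2, …).
For the next term, n = 4, so the run lengths are 10, 9, 11, 17.

KKKKKKKKKKnnnnnnnnneeeeeeeeeeeIIIIIIIIIIIIIIIII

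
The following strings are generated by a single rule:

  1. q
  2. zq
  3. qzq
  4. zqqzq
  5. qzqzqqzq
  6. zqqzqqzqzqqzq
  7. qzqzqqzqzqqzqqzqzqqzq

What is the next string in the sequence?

This is a Fibonacci-style word recurrence s(k) = s(k−2)·s(k−1): e.g. q·zq = qzq.
Continuing: zqqzqqzqzqqzq · qzqzqqzqzqqzqqzqzqqzq gives term 8.

zqqzqqzqzqqzqqzqzqqzqzqqzqqzqzqqzq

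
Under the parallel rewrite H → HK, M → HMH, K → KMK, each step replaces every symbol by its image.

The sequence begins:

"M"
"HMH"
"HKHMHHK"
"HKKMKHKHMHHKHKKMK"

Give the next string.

Rewriting the 17 symbols of HKKMKHKHMHHKHKKMK one by one yields HK KMK KMK HMH KMK HK KMK HK HMH HK HK KMK HK KMK KMK HMH KMK; concatenated:

HKKMKKMKHMHKMKHKKMKHKHMHHKHKKMKHKKMKKMKHMHKMK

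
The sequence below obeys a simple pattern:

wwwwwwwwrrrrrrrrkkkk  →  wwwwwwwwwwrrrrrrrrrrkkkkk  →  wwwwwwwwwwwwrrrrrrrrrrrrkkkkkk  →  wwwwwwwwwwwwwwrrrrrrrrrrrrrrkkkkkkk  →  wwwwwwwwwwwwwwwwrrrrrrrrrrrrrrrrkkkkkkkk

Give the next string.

wwwwwwwwwwwwwwwwwwrrrrrrrrrrrrrrrrrrkkkkkkkkk

Each string has the form w^{2n+2} r^{2n+2} k^{n+1}, where the shown terms are n = 3, 4, 5, 6, 7.
For the next term, n = 8, so the run lengths are 18, 18, 9.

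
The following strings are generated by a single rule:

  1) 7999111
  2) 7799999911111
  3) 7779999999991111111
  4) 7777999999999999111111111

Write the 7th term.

Term n consists of n 7's, followed by 3n 9's, followed by 2n+1 1's (n = 1, 2, …).
For term 7, n = 7, so the run lengths are 7, 21, 15.

7777777999999999999999999999111111111111111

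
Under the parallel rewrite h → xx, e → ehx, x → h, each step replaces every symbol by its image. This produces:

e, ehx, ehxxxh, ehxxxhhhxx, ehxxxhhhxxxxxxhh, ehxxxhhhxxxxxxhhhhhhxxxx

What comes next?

Rewriting the 24 symbols of ehxxxhhhxxxxxxhhhhhhxxxx one by one yields ehx xx h h h xx xx xx h h h h h h xx xx xx xx xx xx h h h h; concatenated:

ehxxxhhhxxxxxxhhhhhhxxxxxxxxxxxxhhhh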